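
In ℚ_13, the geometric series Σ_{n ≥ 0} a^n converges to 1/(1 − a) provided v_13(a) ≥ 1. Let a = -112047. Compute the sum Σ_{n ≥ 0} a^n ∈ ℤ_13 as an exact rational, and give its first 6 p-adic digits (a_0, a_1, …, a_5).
Σ a^n = 1/(1 − a) = 1/112048;  first 6 digits = (1, 0, 0, 1, 9, 12)

v_13(a) = 3 ≥ 1, so the series converges in ℤ_13 to 1/(1 − a) = 1/(1 − (-112047)) = 1/112048. Expand this rational in ℤ_13: compute digits iteratively via d_i = x_i mod 13, x_{i+1} = (x_i − d_i)/13. The first 6 digits are (1, 0, 0, 1, 9, 12).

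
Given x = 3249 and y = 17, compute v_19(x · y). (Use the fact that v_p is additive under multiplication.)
v_19(55233) = 2

v_p(x) = 2 (factor: 3249 = 19^2 · 9); v_p(y) = 0 (factor: 17 = 19^0 · 17). Additivity: v_p(xy) = v_p(x) + v_p(y) = 2 + 0 = 2. (Direct check: xy = 55233 = 19^2 · (153).)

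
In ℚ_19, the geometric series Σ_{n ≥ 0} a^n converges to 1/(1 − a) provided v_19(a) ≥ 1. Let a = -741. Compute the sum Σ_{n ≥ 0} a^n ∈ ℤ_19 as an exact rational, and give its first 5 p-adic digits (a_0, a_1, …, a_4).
Σ a^n = 1/(1 − a) = 1/742;  first 5 digits = (1, 18, 17, 2, 18)

v_19(a) = 1 ≥ 1, so the series converges in ℤ_19 to 1/(1 − a) = 1/(1 − (-741)) = 1/742. Expand this rational in ℤ_19: compute digits iteratively via d_i = x_i mod 19, x_{i+1} = (x_i − d_i)/19. The first 5 digits are (1, 18, 17, 2, 18).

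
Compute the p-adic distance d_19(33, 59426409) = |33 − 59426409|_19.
d_19(33, 59426409) = 1/2476099

Step 1 — x − y = 33 − 59426409 = -59426376. Step 2 — v_19(-59426376) = 5 (factor: -59426376 = −(19^5 · 24); the sign does not affect v_p). Step 3 — |x − y|_19 = 19^{-5} = 1/2476099.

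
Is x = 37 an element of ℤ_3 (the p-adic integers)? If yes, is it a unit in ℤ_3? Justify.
x ∈ ℤ_3^× (unit); v_3(x) = 0

ℤ_3 = {x ∈ ℚ_3 : v_3(x) ≥ 0} and ℤ_3^× = {x ∈ ℤ_3 : v_3(x) = 0}. Here v_3(37) = v_3(num) − v_3(den) = 0; compare against these criteria.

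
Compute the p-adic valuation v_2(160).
v_2(160) = 5

v_2(n) is the largest exponent k such that 2^k divides n. Factor out: 160 = 2^5 · 5. (Sign doesn't affect v_p.) So v_2(160) = 5.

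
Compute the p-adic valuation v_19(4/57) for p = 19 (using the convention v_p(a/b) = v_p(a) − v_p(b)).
v_19(4/57) = -1

Factor powers of 19 from the numerator and denominator of the reduced fraction: 4 = 19^0 · 4 and 57 = 19^1 · 3. Apply v_p(a/b) = v_p(a) − v_p(b): v_19(4/57) = 0 − 1 = -1.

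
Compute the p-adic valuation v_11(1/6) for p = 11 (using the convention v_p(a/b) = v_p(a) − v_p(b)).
v_11(1/6) = 0

Factor powers of 11 from the numerator and denominator of the reduced fraction: 1 = 11^0 · 1 and 6 = 11^0 · 6. Apply v_p(a/b) = v_p(a) − v_p(b): v_11(1/6) = 0 − 0 = 0.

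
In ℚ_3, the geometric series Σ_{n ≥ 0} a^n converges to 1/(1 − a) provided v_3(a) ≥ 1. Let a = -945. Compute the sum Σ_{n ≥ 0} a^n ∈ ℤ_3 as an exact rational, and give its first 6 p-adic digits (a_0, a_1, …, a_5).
Σ a^n = 1/(1 − a) = 1/946;  first 6 digits = (1, 0, 0, 1, 0, 2)

v_3(a) = 3 ≥ 1, so the series converges in ℤ_3 to 1/(1 − a) = 1/(1 − (-945)) = 1/946. Expand this rational in ℤ_3: compute digits iteratively via d_i = x_i mod 3, x_{i+1} = (x_i − d_i)/3. The first 6 digits are (1, 0, 0, 1, 0, 2).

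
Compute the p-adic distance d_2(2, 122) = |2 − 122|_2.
d_2(2, 122) = 1/8

Step 1 — x − y = 2 − 122 = -120. Step 2 — v_2(-120) = 3 (factor: -120 = −(2^3 · 15); the sign does not affect v_p). Step 3 — |x − y|_2 = 2^{-3} = 1/8.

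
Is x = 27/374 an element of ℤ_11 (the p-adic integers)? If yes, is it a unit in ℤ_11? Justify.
x ∉ ℤ_11 (v_11(x) = -1 < 0)

ℤ_11 = {x ∈ ℚ_11 : v_11(x) ≥ 0} and ℤ_11^× = {x ∈ ℤ_11 : v_11(x) = 0}. Here v_11(27/374) = v_11(num) − v_11(den) = -1; compare against these criteria.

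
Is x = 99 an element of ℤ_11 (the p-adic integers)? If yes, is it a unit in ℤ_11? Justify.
x ∈ ℤ_11 but not a unit; v_11(x) = 1 > 0

ℤ_11 = {x ∈ ℚ_11 : v_11(x) ≥ 0} and ℤ_11^× = {x ∈ ℤ_11 : v_11(x) = 0}. Here v_11(99) = v_11(num) − v_11(den) = 1; compare against these criteria.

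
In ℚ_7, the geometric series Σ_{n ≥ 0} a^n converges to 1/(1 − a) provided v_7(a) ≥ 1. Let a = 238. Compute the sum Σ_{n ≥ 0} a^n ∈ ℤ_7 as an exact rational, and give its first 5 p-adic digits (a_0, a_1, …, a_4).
Σ a^n = 1/(1 − a) = -1/237;  first 5 digits = (1, 6, 5, 3, 4)

v_7(a) = 1 ≥ 1, so the series converges in ℤ_7 to 1/(1 − a) = 1/(1 − 238) = -1/237. Expand this rational in ℤ_7: compute digits iteratively via d_i = x_i mod 7, x_{i+1} = (x_i − d_i)/7. The first 5 digits are (1, 6, 5, 3, 4).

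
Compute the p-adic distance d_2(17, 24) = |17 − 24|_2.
d_2(17, 24) = 1

Step 1 — x − y = 17 − 24 = -7. Step 2 — v_2(-7) = 0 (factor: -7 = −(2^0 · 7); the sign does not affect v_p). Step 3 — |x − y|_2 = 2^{0} = 1.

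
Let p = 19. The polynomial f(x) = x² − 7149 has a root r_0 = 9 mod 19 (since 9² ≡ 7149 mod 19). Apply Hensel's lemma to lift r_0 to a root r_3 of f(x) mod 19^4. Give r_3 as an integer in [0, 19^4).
r_3 = 87523 (mod 130321)

Hensel's recurrence: r_{i+1} = r_i − f(r_i)·(f′(r_i))^{-1} mod 19^{i+2}, with f′(x) = 2x. Iterate:
  r_0 = 9 (mod 19)
  r_1 = 161 (mod 361)
  r_2 = 5215 (mod 6859)
  r_3 = 87523 (mod 130321)
Final: r_3 = 87523, and one checks f(r_3) ≡ 0 mod 19^4.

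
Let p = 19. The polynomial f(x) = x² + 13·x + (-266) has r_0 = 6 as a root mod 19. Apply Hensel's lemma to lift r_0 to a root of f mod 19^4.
r_3 = 33123 (mod 130321)

Hensel: r_{i+1} = r_i − f(r_i)·(f′(r_i))^{-1} mod 19^{i+2}, f′(x) = 2x + 13. Iterate:
  r_0 = 6 (mod 19)
  r_1 = 272 (mod 361)
  r_2 = 5687 (mod 6859)
  r_3 = 33123 (mod 130321)
Final: r = 33123 satisfies f(r) ≡ 0 mod 19^4.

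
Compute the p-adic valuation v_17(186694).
v_17(186694) = 3

v_17(n) is the largest exponent k such that 17^k divides n. Factor out: 186694 = 17^3 · 38. (Sign doesn't affect v_p.) So v_17(186694) = 3.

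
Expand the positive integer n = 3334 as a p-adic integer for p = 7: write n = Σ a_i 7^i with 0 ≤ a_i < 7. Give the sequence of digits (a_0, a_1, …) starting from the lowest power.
(a_0, a_1, …) = (2, 0, 5, 2, 1)

Repeated division by 7 gives the digits low-to-high: 3334 = 2 + 5·7^2 + 2·7^3 + 1·7^4. Digit sequence: (2, 0, 5, 2, 1).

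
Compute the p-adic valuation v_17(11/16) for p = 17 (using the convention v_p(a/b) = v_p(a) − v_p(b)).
v_17(11/16) = 0

Factor powers of 17 from the numerator and denominator of the reduced fraction: 11 = 17^0 · 11 and 16 = 17^0 · 16. Apply v_p(a/b) = v_p(a) − v_p(b): v_17(11/16) = 0 − 0 = 0.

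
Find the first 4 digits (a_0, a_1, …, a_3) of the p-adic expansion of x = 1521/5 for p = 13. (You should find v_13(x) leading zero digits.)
(a_0, …, a_3) = (0, 0, 7, 10)

v_13(1521/5) = 2, so a_0 = ... = a_1 = 0. Factor out: x = 13^2 · u with u = 9/5 a unit in ℤ_13. Expand u iteratively via a_{v+i} = u_i mod 13, u_{i+1} = (u_i − a_{v+i})/13:
  u_0 = 9/5;  a_2 = 7;  u_1 = (u_0 − 7)/13 = -2/5
  u_1 = -2/5;  a_3 = 10;  u_2 = (u_1 − 10)/13 = -4/5
Digits: (0, 0, 7, 10).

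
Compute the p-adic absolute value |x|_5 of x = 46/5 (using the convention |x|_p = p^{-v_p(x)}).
|46/5|_5 = 5

Step 1 — compute v_5(x) by factoring powers of 5 out of the numerator and denominator: v_5(46/5) = -1. Step 2 — apply |x|_p = p^{-v_p(x)} = 5^{1} = 5.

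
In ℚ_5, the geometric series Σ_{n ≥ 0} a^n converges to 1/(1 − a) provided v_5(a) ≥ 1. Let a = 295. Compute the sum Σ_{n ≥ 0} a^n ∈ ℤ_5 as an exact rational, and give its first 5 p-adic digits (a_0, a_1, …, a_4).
Σ a^n = 1/(1 − a) = -1/294;  first 5 digits = (1, 4, 2, 2, 1)

v_5(a) = 1 ≥ 1, so the series converges in ℤ_5 to 1/(1 − a) = 1/(1 − 295) = -1/294. Expand this rational in ℤ_5: compute digits iteratively via d_i = x_i mod 5, x_{i+1} = (x_i − d_i)/5. The first 5 digits are (1, 4, 2, 2, 1).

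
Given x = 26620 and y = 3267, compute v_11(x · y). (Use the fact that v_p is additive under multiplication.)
v_11(86967540) = 5

v_p(x) = 3 (factor: 26620 = 11^3 · 20); v_p(y) = 2 (factor: 3267 = 11^2 · 27). Additivity: v_p(xy) = v_p(x) + v_p(y) = 3 + 2 = 5. (Direct check: xy = 86967540 = 11^5 · (540).)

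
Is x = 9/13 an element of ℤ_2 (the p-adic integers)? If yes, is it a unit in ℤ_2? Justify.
x ∈ ℤ_2^× (unit); v_2(x) = 0

ℤ_2 = {x ∈ ℚ_2 : v_2(x) ≥ 0} and ℤ_2^× = {x ∈ ℤ_2 : v_2(x) = 0}. Here v_2(9/13) = v_2(num) − v_2(den) = 0; compare against these criteria.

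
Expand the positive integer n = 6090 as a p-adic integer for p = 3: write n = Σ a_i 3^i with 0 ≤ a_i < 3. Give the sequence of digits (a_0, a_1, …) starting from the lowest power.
(a_0, a_1, …) = (0, 2, 1, 0, 0, 1, 2, 2)

Repeated division by 3 gives the digits low-to-high: 6090 = 2·3^1 + 1·3^2 + 1·3^5 + 2·3^6 + 2·3^7. Digit sequence: (0, 2, 1, 0, 0, 1, 2, 2).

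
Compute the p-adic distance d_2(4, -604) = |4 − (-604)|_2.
d_2(4, -604) = 1/32

Step 1 — x − y = 4 − (-604) = 608. Step 2 — v_2(608) = 5 (factor: 608 = (2^5 · 19); the sign does not affect v_p). Step 3 — |x − y|_2 = 2^{-5} = 1/32.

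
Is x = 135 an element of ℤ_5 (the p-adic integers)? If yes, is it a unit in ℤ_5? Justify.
x ∈ ℤ_5 but not a unit; v_5(x) = 1 > 0

ℤ_5 = {x ∈ ℚ_5 : v_5(x) ≥ 0} and ℤ_5^× = {x ∈ ℤ_5 : v_5(x) = 0}. Here v_5(135) = v_5(num) − v_5(den) = 1; compare against these criteria.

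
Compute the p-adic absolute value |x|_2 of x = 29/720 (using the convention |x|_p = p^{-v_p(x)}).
|29/720|_2 = 16

Step 1 — compute v_2(x) by factoring powers of 2 out of the numerator and denominator: v_2(29/720) = -4. Step 2 — apply |x|_p = p^{-v_p(x)} = 2^{4} = 16.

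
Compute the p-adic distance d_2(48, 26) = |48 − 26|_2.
d_2(48, 26) = 1/2

Step 1 — x − y = 48 − 26 = 22. Step 2 — v_2(22) = 1 (factor: 22 = (2^1 · 11); the sign does not affect v_p). Step 3 — |x − y|_2 = 2^{-1} = 1/2.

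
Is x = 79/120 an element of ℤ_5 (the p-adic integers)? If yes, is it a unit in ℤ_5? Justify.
x ∉ ℤ_5 (v_5(x) = -1 < 0)

ℤ_5 = {x ∈ ℚ_5 : v_5(x) ≥ 0} and ℤ_5^× = {x ∈ ℤ_5 : v_5(x) = 0}. Here v_5(79/120) = v_5(num) − v_5(den) = -1; compare against these criteria.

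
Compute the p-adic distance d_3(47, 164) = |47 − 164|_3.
d_3(47, 164) = 1/9

Step 1 — x − y = 47 − 164 = -117. Step 2 — v_3(-117) = 2 (factor: -117 = −(3^2 · 13); the sign does not affect v_p). Step 3 — |x − y|_3 = 3^{-2} = 1/9.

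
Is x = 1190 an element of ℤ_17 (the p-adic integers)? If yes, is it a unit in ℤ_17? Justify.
x ∈ ℤ_17 but not a unit; v_17(x) = 1 > 0

ℤ_17 = {x ∈ ℚ_17 : v_17(x) ≥ 0} and ℤ_17^× = {x ∈ ℤ_17 : v_17(x) = 0}. Here v_17(1190) = v_17(num) − v_17(den) = 1; compare against these criteria.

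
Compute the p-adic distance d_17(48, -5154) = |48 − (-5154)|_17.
d_17(48, -5154) = 1/289

Step 1 — x − y = 48 − (-5154) = 5202. Step 2 — v_17(5202) = 2 (factor: 5202 = (17^2 · 18); the sign does not affect v_p). Step 3 — |x − y|_17 = 17^{-2} = 1/289.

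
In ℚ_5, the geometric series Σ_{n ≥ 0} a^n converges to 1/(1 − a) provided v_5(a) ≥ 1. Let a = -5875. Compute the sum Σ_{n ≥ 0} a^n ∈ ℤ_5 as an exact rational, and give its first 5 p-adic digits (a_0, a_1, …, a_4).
Σ a^n = 1/(1 − a) = 1/5876;  first 5 digits = (1, 0, 0, 3, 0)

v_5(a) = 3 ≥ 1, so the series converges in ℤ_5 to 1/(1 − a) = 1/(1 − (-5875)) = 1/5876. Expand this rational in ℤ_5: compute digits iteratively via d_i = x_i mod 5, x_{i+1} = (x_i − d_i)/5. The first 5 digits are (1, 0, 0, 3, 0).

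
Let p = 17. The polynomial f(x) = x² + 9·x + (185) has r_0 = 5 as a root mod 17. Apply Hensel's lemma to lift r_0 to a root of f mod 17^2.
r_1 = 22 (mod 289)

Hensel: r_{i+1} = r_i − f(r_i)·(f′(r_i))^{-1} mod 17^{i+2}, f′(x) = 2x + 9. Iterate:
  r_0 = 5 (mod 17)
  r_1 = 22 (mod 289)
Final: r = 22 satisfies f(r) ≡ 0 mod 17^2.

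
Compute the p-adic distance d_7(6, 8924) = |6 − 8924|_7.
d_7(6, 8924) = 1/343

Step 1 — x − y = 6 − 8924 = -8918. Step 2 — v_7(-8918) = 3 (factor: -8918 = −(7^3 · 26); the sign does not affect v_p). Step 3 — |x − y|_7 = 7^{-3} = 1/343.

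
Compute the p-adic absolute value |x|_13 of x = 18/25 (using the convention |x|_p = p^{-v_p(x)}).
|18/25|_13 = 1

Step 1 — compute v_13(x) by factoring powers of 13 out of the numerator and denominator: v_13(18/25) = 0. Step 2 — apply |x|_p = p^{-v_p(x)} = 13^{0} = 1.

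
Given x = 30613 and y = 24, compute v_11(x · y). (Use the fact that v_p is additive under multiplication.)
v_11(734712) = 3

v_p(x) = 3 (factor: 30613 = 11^3 · 23); v_p(y) = 0 (factor: 24 = 11^0 · 24). Additivity: v_p(xy) = v_p(x) + v_p(y) = 3 + 0 = 3. (Direct check: xy = 734712 = 11^3 · (552).)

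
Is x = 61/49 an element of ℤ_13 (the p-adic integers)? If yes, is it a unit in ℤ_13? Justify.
x ∈ ℤ_13^× (unit); v_13(x) = 0

ℤ_13 = {x ∈ ℚ_13 : v_13(x) ≥ 0} and ℤ_13^× = {x ∈ ℤ_13 : v_13(x) = 0}. Here v_13(61/49) = v_13(num) − v_13(den) = 0; compare against these criteria.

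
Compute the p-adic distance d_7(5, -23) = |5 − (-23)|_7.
d_7(5, -23) = 1/7

Step 1 — x − y = 5 − (-23) = 28. Step 2 — v_7(28) = 1 (factor: 28 = (7^1 · 4); the sign does not affect v_p). Step 3 — |x − y|_7 = 7^{-1} = 1/7.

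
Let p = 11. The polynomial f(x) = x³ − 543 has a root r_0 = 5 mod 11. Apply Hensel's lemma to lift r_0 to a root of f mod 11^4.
r_3 = 6572 (mod 14641)

Hensel: r_{i+1} = r_i − f(r_i)/f′(r_i) mod 11^{i+2}, where f′(x) = 3x². Iterate:
  r_0 = 5 (mod 11)
  r_1 = 38 (mod 121)
  r_2 = 1248 (mod 1331)
  r_3 = 6572 (mod 14641)
Final: r = 6572 with f(r) ≡ 0 mod 11^4.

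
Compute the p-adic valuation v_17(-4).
v_17(-4) = 0

v_17(n) is the largest exponent k such that 17^k divides n. Factor out: -4 = -17^0 · 4. (Sign doesn't affect v_p.) So v_17(-4) = 0.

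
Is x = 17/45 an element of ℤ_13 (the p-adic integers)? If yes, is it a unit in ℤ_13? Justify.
x ∈ ℤ_13^× (unit); v_13(x) = 0

ℤ_13 = {x ∈ ℚ_13 : v_13(x) ≥ 0} and ℤ_13^× = {x ∈ ℤ_13 : v_13(x) = 0}. Here v_13(17/45) = v_13(num) − v_13(den) = 0; compare against these criteria.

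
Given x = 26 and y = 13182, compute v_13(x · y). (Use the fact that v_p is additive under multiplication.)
v_13(342732) = 4

v_p(x) = 1 (factor: 26 = 13^1 · 2); v_p(y) = 3 (factor: 13182 = 13^3 · 6). Additivity: v_p(xy) = v_p(x) + v_p(y) = 1 + 3 = 4. (Direct check: xy = 342732 = 13^4 · (12).)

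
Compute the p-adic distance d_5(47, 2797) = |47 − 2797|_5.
d_5(47, 2797) = 1/125

Step 1 — x − y = 47 − 2797 = -2750. Step 2 — v_5(-2750) = 3 (factor: -2750 = −(5^3 · 22); the sign does not affect v_p). Step 3 — |x − y|_5 = 5^{-3} = 1/125.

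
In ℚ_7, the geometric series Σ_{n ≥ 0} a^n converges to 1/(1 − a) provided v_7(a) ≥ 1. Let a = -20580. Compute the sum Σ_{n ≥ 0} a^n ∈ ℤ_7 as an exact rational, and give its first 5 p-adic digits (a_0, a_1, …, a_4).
Σ a^n = 1/(1 − a) = 1/20581;  first 5 digits = (1, 0, 0, 3, 5)

v_7(a) = 3 ≥ 1, so the series converges in ℤ_7 to 1/(1 − a) = 1/(1 − (-20580)) = 1/20581. Expand this rational in ℤ_7: compute digits iteratively via d_i = x_i mod 7, x_{i+1} = (x_i − d_i)/7. The first 5 digits are (1, 0, 0, 3, 5).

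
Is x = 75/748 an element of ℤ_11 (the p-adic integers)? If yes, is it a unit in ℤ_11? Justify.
x ∉ ℤ_11 (v_11(x) = -1 < 0)

ℤ_11 = {x ∈ ℚ_11 : v_11(x) ≥ 0} and ℤ_11^× = {x ∈ ℤ_11 : v_11(x) = 0}. Here v_11(75/748) = v_11(num) − v_11(den) = -1; compare against these criteria.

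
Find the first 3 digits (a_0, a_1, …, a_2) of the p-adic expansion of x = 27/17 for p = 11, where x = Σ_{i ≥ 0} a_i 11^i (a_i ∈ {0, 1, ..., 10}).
(a_0, …, a_2) = (10, 7, 9)

v_11(27/17) = 0 (numerator and denominator both coprime to 11), so x ∈ ℤ_11^×. Compute digits iteratively via a_i = x_i mod 11, x_{i+1} = (x_i − a_i)/11, with x_0 = x:
  x_0 = 27/17;  a_0 = 10;  x_1 = (x_0 − 10)/11 = -13/17
  x_1 = -13/17;  a_1 = 7;  x_2 = (x_1 − 7)/11 = -12/17
  x_2 = -12/17;  a_2 = 9;  x_3 = (x_2 − 9)/11 = -15/17
Digits: (10, 7, 9).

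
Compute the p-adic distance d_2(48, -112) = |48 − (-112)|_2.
d_2(48, -112) = 1/32

Step 1 — x − y = 48 − (-112) = 160. Step 2 — v_2(160) = 5 (factor: 160 = (2^5 · 5); the sign does not affect v_p). Step 3 — |x − y|_2 = 2^{-5} = 1/32.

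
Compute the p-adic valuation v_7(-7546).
v_7(-7546) = 3

v_7(n) is the largest exponent k such that 7^k divides n. Factor out: -7546 = -7^3 · 22. (Sign doesn't affect v_p.) So v_7(-7546) = 3.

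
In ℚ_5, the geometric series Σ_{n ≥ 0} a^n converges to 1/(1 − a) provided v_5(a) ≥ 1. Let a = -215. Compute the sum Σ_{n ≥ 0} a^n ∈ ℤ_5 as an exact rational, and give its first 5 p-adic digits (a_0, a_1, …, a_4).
Σ a^n = 1/(1 − a) = 1/216;  first 5 digits = (1, 2, 0, 1, 3)

v_5(a) = 1 ≥ 1, so the series converges in ℤ_5 to 1/(1 − a) = 1/(1 − (-215)) = 1/216. Expand this rational in ℤ_5: compute digits iteratively via d_i = x_i mod 5, x_{i+1} = (x_i − d_i)/5. The first 5 digits are (1, 2, 0, 1, 3).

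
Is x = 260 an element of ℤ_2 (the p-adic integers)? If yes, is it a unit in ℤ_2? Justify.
x ∈ ℤ_2 but not a unit; v_2(x) = 2 > 0

ℤ_2 = {x ∈ ℚ_2 : v_2(x) ≥ 0} and ℤ_2^× = {x ∈ ℤ_2 : v_2(x) = 0}. Here v_2(260) = v_2(num) − v_2(den) = 2; compare against these criteria.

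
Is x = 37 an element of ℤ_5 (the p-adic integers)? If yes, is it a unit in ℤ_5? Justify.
x ∈ ℤ_5^× (unit); v_5(x) = 0

ℤ_5 = {x ∈ ℚ_5 : v_5(x) ≥ 0} and ℤ_5^× = {x ∈ ℤ_5 : v_5(x) = 0}. Here v_5(37) = v_5(num) − v_5(den) = 0; compare against these criteria.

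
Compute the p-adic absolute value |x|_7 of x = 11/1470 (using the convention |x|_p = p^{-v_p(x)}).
|11/1470|_7 = 49

Step 1 — compute v_7(x) by factoring powers of 7 out of the numerator and denominator: v_7(11/1470) = -2. Step 2 — apply |x|_p = p^{-v_p(x)} = 7^{2} = 49.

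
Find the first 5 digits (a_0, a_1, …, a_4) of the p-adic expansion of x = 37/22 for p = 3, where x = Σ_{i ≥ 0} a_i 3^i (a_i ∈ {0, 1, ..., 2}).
(a_0, …, a_4) = (1, 2, 2, 2, 0)

v_3(37/22) = 0 (numerator and denominator both coprime to 3), so x ∈ ℤ_3^×. Compute digits iteratively via a_i = x_i mod 3, x_{i+1} = (x_i − a_i)/3, with x_0 = x:
  x_0 = 37/22;  a_0 = 1;  x_1 = (x_0 − 1)/3 = 5/22
  x_1 = 5/22;  a_1 = 2;  x_2 = (x_1 − 2)/3 = -13/22
  x_2 = -13/22;  a_2 = 2;  x_3 = (x_2 − 2)/3 = -19/22
  x_3 = -19/22;  a_3 = 2;  x_4 = (x_3 − 2)/3 = -21/22
  x_4 = -21/22;  a_4 = 0;  x_5 = (x_4 − 0)/3 = -7/22
Digits: (1, 2, 2, 2, 0).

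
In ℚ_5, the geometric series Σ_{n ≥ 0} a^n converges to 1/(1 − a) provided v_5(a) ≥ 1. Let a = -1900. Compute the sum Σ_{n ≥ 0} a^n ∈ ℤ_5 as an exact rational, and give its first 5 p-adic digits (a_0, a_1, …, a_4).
Σ a^n = 1/(1 − a) = 1/1901;  first 5 digits = (1, 0, 4, 4, 2)

v_5(a) = 2 ≥ 1, so the series converges in ℤ_5 to 1/(1 − a) = 1/(1 − (-1900)) = 1/1901. Expand this rational in ℤ_5: compute digits iteratively via d_i = x_i mod 5, x_{i+1} = (x_i − d_i)/5. The first 5 digits are (1, 0, 4, 4, 2).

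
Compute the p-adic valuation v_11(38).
v_11(38) = 0

v_11(n) is the largest exponent k such that 11^k divides n. Factor out: 38 = 11^0 · 38. (Sign doesn't affect v_p.) So v_11(38) = 0.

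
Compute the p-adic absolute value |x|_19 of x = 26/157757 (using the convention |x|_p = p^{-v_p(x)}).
|26/157757|_19 = 6859

Step 1 — compute v_19(x) by factoring powers of 19 out of the numerator and denominator: v_19(26/157757) = -3. Step 2 — apply |x|_p = p^{-v_p(x)} = 19^{3} = 6859.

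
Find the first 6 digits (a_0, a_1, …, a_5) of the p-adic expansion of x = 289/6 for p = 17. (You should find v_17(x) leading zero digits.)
(a_0, …, a_5) = (0, 0, 3, 14, 2, 14)

v_17(289/6) = 2, so a_0 = ... = a_1 = 0. Factor out: x = 17^2 · u with u = 1/6 a unit in ℤ_17. Expand u iteratively via a_{v+i} = u_i mod 17, u_{i+1} = (u_i − a_{v+i})/17:
  u_0 = 1/6;  a_2 = 3;  u_1 = (u_0 − 3)/17 = -1/6
  u_1 = -1/6;  a_3 = 14;  u_2 = (u_1 − 14)/17 = -5/6
  u_2 = -5/6;  a_4 = 2;  u_3 = (u_2 − 2)/17 = -1/6
  u_3 = -1/6;  a_5 = 14;  u_4 = (u_3 − 14)/17 = -5/6
Digits: (0, 0, 3, 14, 2, 14).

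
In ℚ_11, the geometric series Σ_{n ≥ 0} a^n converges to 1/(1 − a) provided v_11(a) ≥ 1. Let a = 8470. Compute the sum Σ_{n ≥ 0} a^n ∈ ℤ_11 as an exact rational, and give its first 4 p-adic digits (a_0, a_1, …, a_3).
Σ a^n = 1/(1 − a) = -1/8469;  first 4 digits = (1, 0, 4, 6)

v_11(a) = 2 ≥ 1, so the series converges in ℤ_11 to 1/(1 − a) = 1/(1 − 8470) = -1/8469. Expand this rational in ℤ_11: compute digits iteratively via d_i = x_i mod 11, x_{i+1} = (x_i − d_i)/11. The first 4 digits are (1, 0, 4, 6).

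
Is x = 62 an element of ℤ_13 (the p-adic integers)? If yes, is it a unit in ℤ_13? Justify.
x ∈ ℤ_13^× (unit); v_13(x) = 0

ℤ_13 = {x ∈ ℚ_13 : v_13(x) ≥ 0} and ℤ_13^× = {x ∈ ℤ_13 : v_13(x) = 0}. Here v_13(62) = v_13(num) − v_13(den) = 0; compare against these criteria.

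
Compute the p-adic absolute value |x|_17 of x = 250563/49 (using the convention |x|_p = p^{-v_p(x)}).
|250563/49|_17 = 1/83521

Step 1 — compute v_17(x) by factoring powers of 17 out of the numerator and denominator: v_17(250563/49) = 4. Step 2 — apply |x|_p = p^{-v_p(x)} = 17^{-4} = 1/83521.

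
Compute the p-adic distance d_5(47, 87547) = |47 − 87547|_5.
d_5(47, 87547) = 1/3125

Step 1 — x − y = 47 − 87547 = -87500. Step 2 — v_5(-87500) = 5 (factor: -87500 = −(5^5 · 28); the sign does not affect v_p). Step 3 — |x − y|_5 = 5^{-5} = 1/3125.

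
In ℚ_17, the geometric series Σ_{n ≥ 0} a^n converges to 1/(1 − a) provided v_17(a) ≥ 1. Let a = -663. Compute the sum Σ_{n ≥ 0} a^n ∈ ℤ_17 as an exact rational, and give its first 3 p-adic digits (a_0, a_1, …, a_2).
Σ a^n = 1/(1 − a) = 1/664;  first 3 digits = (1, 12, 5)

v_17(a) = 1 ≥ 1, so the series converges in ℤ_17 to 1/(1 − a) = 1/(1 − (-663)) = 1/664. Expand this rational in ℤ_17: compute digits iteratively via d_i = x_i mod 17, x_{i+1} = (x_i − d_i)/17. The first 3 digits are (1, 12, 5).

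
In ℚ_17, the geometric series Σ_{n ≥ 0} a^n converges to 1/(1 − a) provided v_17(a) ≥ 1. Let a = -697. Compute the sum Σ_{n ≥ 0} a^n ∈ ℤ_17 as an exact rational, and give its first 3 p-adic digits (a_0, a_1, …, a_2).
Σ a^n = 1/(1 − a) = 1/698;  first 3 digits = (1, 10, 12)

v_17(a) = 1 ≥ 1, so the series converges in ℤ_17 to 1/(1 − a) = 1/(1 − (-697)) = 1/698. Expand this rational in ℤ_17: compute digits iteratively via d_i = x_i mod 17, x_{i+1} = (x_i − d_i)/17. The first 3 digits are (1, 10, 12).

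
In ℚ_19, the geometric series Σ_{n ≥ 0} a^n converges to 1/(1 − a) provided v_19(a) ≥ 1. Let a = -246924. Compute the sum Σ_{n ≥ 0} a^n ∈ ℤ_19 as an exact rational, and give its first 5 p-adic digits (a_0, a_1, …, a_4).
Σ a^n = 1/(1 − a) = 1/246925;  first 5 digits = (1, 0, 0, 2, 17)

v_19(a) = 3 ≥ 1, so the series converges in ℤ_19 to 1/(1 − a) = 1/(1 − (-246924)) = 1/246925. Expand this rational in ℤ_19: compute digits iteratively via d_i = x_i mod 19, x_{i+1} = (x_i − d_i)/19. The first 5 digits are (1, 0, 0, 2, 17).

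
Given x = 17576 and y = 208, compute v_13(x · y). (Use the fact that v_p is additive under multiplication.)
v_13(3655808) = 4

v_p(x) = 3 (factor: 17576 = 13^3 · 8); v_p(y) = 1 (factor: 208 = 13^1 · 16). Additivity: v_p(xy) = v_p(x) + v_p(y) = 3 + 1 = 4. (Direct check: xy = 3655808 = 13^4 · (128).)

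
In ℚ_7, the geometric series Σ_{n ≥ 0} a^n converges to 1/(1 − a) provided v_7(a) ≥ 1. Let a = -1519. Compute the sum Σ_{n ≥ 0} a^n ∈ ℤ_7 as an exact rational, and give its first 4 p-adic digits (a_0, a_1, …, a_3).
Σ a^n = 1/(1 − a) = 1/1520;  first 4 digits = (1, 0, 4, 2)

v_7(a) = 2 ≥ 1, so the series converges in ℤ_7 to 1/(1 − a) = 1/(1 − (-1519)) = 1/1520. Expand this rational in ℤ_7: compute digits iteratively via d_i = x_i mod 7, x_{i+1} = (x_i − d_i)/7. The first 4 digits are (1, 0, 4, 2).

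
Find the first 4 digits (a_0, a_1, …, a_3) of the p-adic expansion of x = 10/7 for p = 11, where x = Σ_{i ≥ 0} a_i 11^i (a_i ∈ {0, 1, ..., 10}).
(a_0, …, a_3) = (3, 3, 6, 1)

v_11(10/7) = 0 (numerator and denominator both coprime to 11), so x ∈ ℤ_11^×. Compute digits iteratively via a_i = x_i mod 11, x_{i+1} = (x_i − a_i)/11, with x_0 = x:
  x_0 = 10/7;  a_0 = 3;  x_1 = (x_0 − 3)/11 = -1/7
  x_1 = -1/7;  a_1 = 3;  x_2 = (x_1 − 3)/11 = -2/7
  x_2 = -2/7;  a_2 = 6;  x_3 = (x_2 − 6)/11 = -4/7
  x_3 = -4/7;  a_3 = 1;  x_4 = (x_3 − 1)/11 = -1/7
Digits: (3, 3, 6, 1).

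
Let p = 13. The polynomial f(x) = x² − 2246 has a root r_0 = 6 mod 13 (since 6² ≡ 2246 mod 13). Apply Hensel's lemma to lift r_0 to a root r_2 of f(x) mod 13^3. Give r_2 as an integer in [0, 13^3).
r_2 = 2190 (mod 2197)

Hensel's recurrence: r_{i+1} = r_i − f(r_i)·(f′(r_i))^{-1} mod 13^{i+2}, with f′(x) = 2x. Iterate:
  r_0 = 6 (mod 13)
  r_1 = 162 (mod 169)
  r_2 = 2190 (mod 2197)
Final: r_2 = 2190, and one checks f(r_2) ≡ 0 mod 13^3.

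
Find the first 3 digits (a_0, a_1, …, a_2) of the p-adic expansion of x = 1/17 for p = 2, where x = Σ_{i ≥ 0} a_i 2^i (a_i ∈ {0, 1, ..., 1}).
(a_0, …, a_2) = (1, 0, 0)

v_2(1/17) = 0 (numerator and denominator both coprime to 2), so x ∈ ℤ_2^×. Compute digits iteratively via a_i = x_i mod 2, x_{i+1} = (x_i − a_i)/2, with x_0 = x:
  x_0 = 1/17;  a_0 = 1;  x_1 = (x_0 − 1)/2 = -8/17
  x_1 = -8/17;  a_1 = 0;  x_2 = (x_1 − 0)/2 = -4/17
  x_2 = -4/17;  a_2 = 0;  x_3 = (x_2 − 0)/2 = -2/17
Digits: (1, 0, 0).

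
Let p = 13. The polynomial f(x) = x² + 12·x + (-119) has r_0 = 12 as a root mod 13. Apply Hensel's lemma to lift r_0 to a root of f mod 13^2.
r_1 = 12 (mod 169)

Hensel: r_{i+1} = r_i − f(r_i)·(f′(r_i))^{-1} mod 13^{i+2}, f′(x) = 2x + 12. Iterate:
  r_0 = 12 (mod 13)
  r_1 = 12 (mod 169)
Final: r = 12 satisfies f(r) ≡ 0 mod 13^2.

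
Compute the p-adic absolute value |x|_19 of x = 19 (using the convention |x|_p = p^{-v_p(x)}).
|19|_19 = 1/19

Step 1 — compute v_19(x) by factoring powers of 19 out of the numerator and denominator: v_19(19) = 1. Step 2 — apply |x|_p = p^{-v_p(x)} = 19^{-1} = 1/19.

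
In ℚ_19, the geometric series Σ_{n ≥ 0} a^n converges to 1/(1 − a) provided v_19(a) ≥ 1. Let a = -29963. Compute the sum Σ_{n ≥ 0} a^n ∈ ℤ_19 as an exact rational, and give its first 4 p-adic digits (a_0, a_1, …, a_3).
Σ a^n = 1/(1 − a) = 1/29964;  first 4 digits = (1, 0, 12, 14)

v_19(a) = 2 ≥ 1, so the series converges in ℤ_19 to 1/(1 − a) = 1/(1 − (-29963)) = 1/29964. Expand this rational in ℤ_19: compute digits iteratively via d_i = x_i mod 19, x_{i+1} = (x_i − d_i)/19. The first 4 digits are (1, 0, 12, 14).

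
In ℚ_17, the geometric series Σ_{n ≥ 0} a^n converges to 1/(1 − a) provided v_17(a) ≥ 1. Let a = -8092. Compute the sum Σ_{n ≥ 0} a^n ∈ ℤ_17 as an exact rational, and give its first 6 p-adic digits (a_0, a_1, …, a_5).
Σ a^n = 1/(1 − a) = 1/8093;  first 6 digits = (1, 0, 6, 15, 1, 12)

v_17(a) = 2 ≥ 1, so the series converges in ℤ_17 to 1/(1 − a) = 1/(1 − (-8092)) = 1/8093. Expand this rational in ℤ_17: compute digits iteratively via d_i = x_i mod 17, x_{i+1} = (x_i − d_i)/17. The first 6 digits are (1, 0, 6, 15, 1, 12).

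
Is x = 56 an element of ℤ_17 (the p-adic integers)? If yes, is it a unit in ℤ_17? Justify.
x ∈ ℤ_17^× (unit); v_17(x) = 0

ℤ_17 = {x ∈ ℚ_17 : v_17(x) ≥ 0} and ℤ_17^× = {x ∈ ℤ_17 : v_17(x) = 0}. Here v_17(56) = v_17(num) − v_17(den) = 0; compare against these criteria.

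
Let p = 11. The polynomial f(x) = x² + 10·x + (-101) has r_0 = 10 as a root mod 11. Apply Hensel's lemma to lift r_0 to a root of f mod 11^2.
r_1 = 43 (mod 121)

Hensel: r_{i+1} = r_i − f(r_i)·(f′(r_i))^{-1} mod 11^{i+2}, f′(x) = 2x + 10. Iterate:
  r_0 = 10 (mod 11)
  r_1 = 43 (mod 121)
Final: r = 43 satisfies f(r) ≡ 0 mod 11^2.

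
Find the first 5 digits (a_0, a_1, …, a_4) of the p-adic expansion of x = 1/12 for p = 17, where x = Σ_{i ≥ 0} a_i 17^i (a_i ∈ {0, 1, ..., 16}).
(a_0, …, a_4) = (10, 15, 9, 15, 9)

v_17(1/12) = 0 (numerator and denominator both coprime to 17), so x ∈ ℤ_17^×. Compute digits iteratively via a_i = x_i mod 17, x_{i+1} = (x_i − a_i)/17, with x_0 = x:
  x_0 = 1/12;  a_0 = 10;  x_1 = (x_0 − 10)/17 = -7/12
  x_1 = -7/12;  a_1 = 15;  x_2 = (x_1 − 15)/17 = -11/12
  x_2 = -11/12;  a_2 = 9;  x_3 = (x_2 − 9)/17 = -7/12
  x_3 = -7/12;  a_3 = 15;  x_4 = (x_3 − 15)/17 = -11/12
  x_4 = -11/12;  a_4 = 9;  x_5 = (x_4 − 9)/17 = -7/12
Digits: (10, 15, 9, 15, 9).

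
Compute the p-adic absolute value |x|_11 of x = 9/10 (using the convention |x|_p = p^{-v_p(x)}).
|9/10|_11 = 1

Step 1 — compute v_11(x) by factoring powers of 11 out of the numerator and denominator: v_11(9/10) = 0. Step 2 — apply |x|_p = p^{-v_p(x)} = 11^{0} = 1.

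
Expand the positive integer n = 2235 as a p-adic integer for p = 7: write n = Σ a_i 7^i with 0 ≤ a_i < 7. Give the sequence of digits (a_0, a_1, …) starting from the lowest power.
(a_0, a_1, …) = (2, 4, 3, 6)

Repeated division by 7 gives the digits low-to-high: 2235 = 2 + 4·7^1 + 3·7^2 + 6·7^3. Digit sequence: (2, 4, 3, 6).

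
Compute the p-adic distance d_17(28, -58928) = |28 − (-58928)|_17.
d_17(28, -58928) = 1/4913

Step 1 — x − y = 28 − (-58928) = 58956. Step 2 — v_17(58956) = 3 (factor: 58956 = (17^3 · 12); the sign does not affect v_p). Step 3 — |x − y|_17 = 17^{-3} = 1/4913.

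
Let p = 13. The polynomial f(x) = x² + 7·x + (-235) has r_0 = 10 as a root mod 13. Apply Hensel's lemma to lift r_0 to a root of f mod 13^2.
r_1 = 75 (mod 169)

Hensel: r_{i+1} = r_i − f(r_i)·(f′(r_i))^{-1} mod 13^{i+2}, f′(x) = 2x + 7. Iterate:
  r_0 = 10 (mod 13)
  r_1 = 75 (mod 169)
Final: r = 75 satisfies f(r) ≡ 0 mod 13^2.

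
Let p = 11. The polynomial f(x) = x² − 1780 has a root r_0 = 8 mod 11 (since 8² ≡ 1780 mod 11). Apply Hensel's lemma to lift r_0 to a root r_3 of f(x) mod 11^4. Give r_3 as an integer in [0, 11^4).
r_3 = 5651 (mod 14641)

Hensel's recurrence: r_{i+1} = r_i − f(r_i)·(f′(r_i))^{-1} mod 11^{i+2}, with f′(x) = 2x. Iterate:
  r_0 = 8 (mod 11)
  r_1 = 85 (mod 121)
  r_2 = 327 (mod 1331)
  r_3 = 5651 (mod 14641)
Final: r_3 = 5651, and one checks f(r_3) ≡ 0 mod 11^4.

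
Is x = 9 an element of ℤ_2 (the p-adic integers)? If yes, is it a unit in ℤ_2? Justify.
x ∈ ℤ_2^× (unit); v_2(x) = 0

ℤ_2 = {x ∈ ℚ_2 : v_2(x) ≥ 0} and ℤ_2^× = {x ∈ ℤ_2 : v_2(x) = 0}. Here v_2(9) = v_2(num) − v_2(den) = 0; compare against these criteria.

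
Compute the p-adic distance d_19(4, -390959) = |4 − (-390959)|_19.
d_19(4, -390959) = 1/130321

Step 1 — x − y = 4 − (-390959) = 390963. Step 2 — v_19(390963) = 4 (factor: 390963 = (19^4 · 3); the sign does not affect v_p). Step 3 — |x − y|_19 = 19^{-4} = 1/130321.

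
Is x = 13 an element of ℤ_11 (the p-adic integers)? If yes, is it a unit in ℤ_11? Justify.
x ∈ ℤ_11^× (unit); v_11(x) = 0

ℤ_11 = {x ∈ ℚ_11 : v_11(x) ≥ 0} and ℤ_11^× = {x ∈ ℤ_11 : v_11(x) = 0}. Here v_11(13) = v_11(num) − v_11(den) = 0; compare against these criteria.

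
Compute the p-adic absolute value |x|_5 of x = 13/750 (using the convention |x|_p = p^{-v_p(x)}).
|13/750|_5 = 125

Step 1 — compute v_5(x) by factoring powers of 5 out of the numerator and denominator: v_5(13/750) = -3. Step 2 — apply |x|_p = p^{-v_p(x)} = 5^{3} = 125.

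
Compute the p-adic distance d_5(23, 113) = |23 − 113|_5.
d_5(23, 113) = 1/5

Step 1 — x − y = 23 − 113 = -90. Step 2 — v_5(-90) = 1 (factor: -90 = −(5^1 · 18); the sign does not affect v_p). Step 3 — |x − y|_5 = 5^{-1} = 1/5.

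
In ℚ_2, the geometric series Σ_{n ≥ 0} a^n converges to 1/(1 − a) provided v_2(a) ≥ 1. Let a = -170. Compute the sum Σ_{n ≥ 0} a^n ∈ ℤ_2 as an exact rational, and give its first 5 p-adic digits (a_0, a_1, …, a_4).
Σ a^n = 1/(1 − a) = 1/171;  first 5 digits = (1, 1, 0, 0, 0)

v_2(a) = 1 ≥ 1, so the series converges in ℤ_2 to 1/(1 − a) = 1/(1 − (-170)) = 1/171. Expand this rational in ℤ_2: compute digits iteratively via d_i = x_i mod 2, x_{i+1} = (x_i − d_i)/2. The first 5 digits are (1, 1, 0, 0, 0).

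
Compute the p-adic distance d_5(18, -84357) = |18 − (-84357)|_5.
d_5(18, -84357) = 1/3125

Step 1 — x − y = 18 − (-84357) = 84375. Step 2 — v_5(84375) = 5 (factor: 84375 = (5^5 · 27); the sign does not affect v_p). Step 3 — |x − y|_5 = 5^{-5} = 1/3125.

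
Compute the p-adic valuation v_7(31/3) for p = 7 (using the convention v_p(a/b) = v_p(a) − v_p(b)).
v_7(31/3) = 0

Factor powers of 7 from the numerator and denominator of the reduced fraction: 31 = 7^0 · 31 and 3 = 7^0 · 3. Apply v_p(a/b) = v_p(a) − v_p(b): v_7(31/3) = 0 − 0 = 0.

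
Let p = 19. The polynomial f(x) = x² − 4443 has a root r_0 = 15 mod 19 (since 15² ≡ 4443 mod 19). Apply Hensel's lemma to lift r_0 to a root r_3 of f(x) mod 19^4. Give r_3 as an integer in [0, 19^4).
r_3 = 25570 (mod 130321)

Hensel's recurrence: r_{i+1} = r_i − f(r_i)·(f′(r_i))^{-1} mod 19^{i+2}, with f′(x) = 2x. Iterate:
  r_0 = 15 (mod 19)
  r_1 = 300 (mod 361)
  r_2 = 4993 (mod 6859)
  r_3 = 25570 (mod 130321)
Final: r_3 = 25570, and one checks f(r_3) ≡ 0 mod 19^4.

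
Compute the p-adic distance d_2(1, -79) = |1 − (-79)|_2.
d_2(1, -79) = 1/16

Step 1 — x − y = 1 − (-79) = 80. Step 2 — v_2(80) = 4 (factor: 80 = (2^4 · 5); the sign does not affect v_p). Step 3 — |x − y|_2 = 2^{-4} = 1/16.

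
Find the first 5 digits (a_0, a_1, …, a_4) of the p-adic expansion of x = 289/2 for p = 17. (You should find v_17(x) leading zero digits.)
(a_0, …, a_4) = (0, 0, 9, 8, 8)

v_17(289/2) = 2, so a_0 = ... = a_1 = 0. Factor out: x = 17^2 · u with u = 1/2 a unit in ℤ_17. Expand u iteratively via a_{v+i} = u_i mod 17, u_{i+1} = (u_i − a_{v+i})/17:
  u_0 = 1/2;  a_2 = 9;  u_1 = (u_0 − 9)/17 = -1/2
  u_1 = -1/2;  a_3 = 8;  u_2 = (u_1 − 8)/17 = -1/2
  u_2 = -1/2;  a_4 = 8;  u_3 = (u_2 − 8)/17 = -1/2
Digits: (0, 0, 9, 8, 8).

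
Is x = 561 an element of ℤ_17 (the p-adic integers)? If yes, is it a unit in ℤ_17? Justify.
x ∈ ℤ_17 but not a unit; v_17(x) = 1 > 0

ℤ_17 = {x ∈ ℚ_17 : v_17(x) ≥ 0} and ℤ_17^× = {x ∈ ℤ_17 : v_17(x) = 0}. Here v_17(561) = v_17(num) − v_17(den) = 1; compare against these criteria.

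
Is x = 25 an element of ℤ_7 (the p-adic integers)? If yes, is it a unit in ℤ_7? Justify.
x ∈ ℤ_7^× (unit); v_7(x) = 0

ℤ_7 = {x ∈ ℚ_7 : v_7(x) ≥ 0} and ℤ_7^× = {x ∈ ℤ_7 : v_7(x) = 0}. Here v_7(25) = v_7(num) − v_7(den) = 0; compare against these criteria.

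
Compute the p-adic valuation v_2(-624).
v_2(-624) = 4

v_2(n) is the largest exponent k such that 2^k divides n. Factor out: -624 = -2^4 · 39. (Sign doesn't affect v_p.) So v_2(-624) = 4.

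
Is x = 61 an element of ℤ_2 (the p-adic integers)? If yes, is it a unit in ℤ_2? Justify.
x ∈ ℤ_2^× (unit); v_2(x) = 0

ℤ_2 = {x ∈ ℚ_2 : v_2(x) ≥ 0} and ℤ_2^× = {x ∈ ℤ_2 : v_2(x) = 0}. Here v_2(61) = v_2(num) − v_2(den) = 0; compare against these criteria.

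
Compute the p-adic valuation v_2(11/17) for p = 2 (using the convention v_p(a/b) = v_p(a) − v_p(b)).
v_2(11/17) = 0

Factor powers of 2 from the numerator and denominator of the reduced fraction: 11 = 2^0 · 11 and 17 = 2^0 · 17. Apply v_p(a/b) = v_p(a) − v_p(b): v_2(11/17) = 0 − 0 = 0.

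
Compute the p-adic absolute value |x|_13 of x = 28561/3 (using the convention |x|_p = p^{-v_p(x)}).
|28561/3|_13 = 1/28561

Step 1 — compute v_13(x) by factoring powers of 13 out of the numerator and denominator: v_13(28561/3) = 4. Step 2 — apply |x|_p = p^{-v_p(x)} = 13^{-4} = 1/28561.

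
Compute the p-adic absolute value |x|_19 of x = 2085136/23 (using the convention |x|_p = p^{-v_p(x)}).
|2085136/23|_19 = 1/130321

Step 1 — compute v_19(x) by factoring powers of 19 out of the numerator and denominator: v_19(2085136/23) = 4. Step 2 — apply |x|_p = p^{-v_p(x)} = 19^{-4} = 1/130321.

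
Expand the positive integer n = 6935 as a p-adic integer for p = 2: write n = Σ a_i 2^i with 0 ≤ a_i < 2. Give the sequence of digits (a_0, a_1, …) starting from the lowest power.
(a_0, a_1, …) = (1, 1, 1, 0, 1, 0, 0, 0, 1, 1, 0, 1, 1)

Repeated division by 2 gives the digits low-to-high: 6935 = 1 + 1·2^1 + 1·2^2 + 1·2^4 + 1·2^8 + 1·2^9 + 1·2^11 + 1·2^12. Digit sequence: (1, 1, 1, 0, 1, 0, 0, 0, 1, 1, 0, 1, 1).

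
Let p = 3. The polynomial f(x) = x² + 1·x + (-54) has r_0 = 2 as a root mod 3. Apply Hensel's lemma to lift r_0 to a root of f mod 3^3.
r_2 = 26 (mod 27)

Hensel: r_{i+1} = r_i − f(r_i)·(f′(r_i))^{-1} mod 3^{i+2}, f′(x) = 2x + 1. Iterate:
  r_0 = 2 (mod 3)
  r_1 = 8 (mod 9)
  r_2 = 26 (mod 27)
Final: r = 26 satisfies f(r) ≡ 0 mod 3^3.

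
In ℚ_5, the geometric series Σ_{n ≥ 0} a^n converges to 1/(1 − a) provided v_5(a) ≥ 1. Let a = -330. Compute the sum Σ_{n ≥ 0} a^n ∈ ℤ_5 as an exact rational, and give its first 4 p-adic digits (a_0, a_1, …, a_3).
Σ a^n = 1/(1 − a) = 1/331;  first 4 digits = (1, 4, 2, 2)

v_5(a) = 1 ≥ 1, so the series converges in ℤ_5 to 1/(1 − a) = 1/(1 − (-330)) = 1/331. Expand this rational in ℤ_5: compute digits iteratively via d_i = x_i mod 5, x_{i+1} = (x_i − d_i)/5. The first 4 digits are (1, 4, 2, 2).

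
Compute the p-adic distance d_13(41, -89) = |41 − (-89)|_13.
d_13(41, -89) = 1/13

Step 1 — x − y = 41 − (-89) = 130. Step 2 — v_13(130) = 1 (factor: 130 = (13^1 · 10); the sign does not affect v_p). Step 3 — |x − y|_13 = 13^{-1} = 1/13.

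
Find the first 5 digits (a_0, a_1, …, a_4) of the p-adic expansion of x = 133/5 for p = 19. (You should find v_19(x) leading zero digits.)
(a_0, …, a_4) = (0, 9, 11, 7, 11)

v_19(133/5) = 1, so a_0 = ... = a_0 = 0. Factor out: x = 19^1 · u with u = 7/5 a unit in ℤ_19. Expand u iteratively via a_{v+i} = u_i mod 19, u_{i+1} = (u_i − a_{v+i})/19:
  u_0 = 7/5;  a_1 = 9;  u_1 = (u_0 − 9)/19 = -2/5
  u_1 = -2/5;  a_2 = 11;  u_2 = (u_1 − 11)/19 = -3/5
  u_2 = -3/5;  a_3 = 7;  u_3 = (u_2 − 7)/19 = -2/5
  u_3 = -2/5;  a_4 = 11;  u_4 = (u_3 − 11)/19 = -3/5
Digits: (0, 9, 11, 7, 11).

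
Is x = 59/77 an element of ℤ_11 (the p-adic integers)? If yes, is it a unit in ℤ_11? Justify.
x ∉ ℤ_11 (v_11(x) = -1 < 0)

ℤ_11 = {x ∈ ℚ_11 : v_11(x) ≥ 0} and ℤ_11^× = {x ∈ ℤ_11 : v_11(x) = 0}. Here v_11(59/77) = v_11(num) − v_11(den) = -1; compare against these criteria.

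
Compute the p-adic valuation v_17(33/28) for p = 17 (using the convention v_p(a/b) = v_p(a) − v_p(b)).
v_17(33/28) = 0

Factor powers of 17 from the numerator and denominator of the reduced fraction: 33 = 17^0 · 33 and 28 = 17^0 · 28. Apply v_p(a/b) = v_p(a) − v_p(b): v_17(33/28) = 0 − 0 = 0.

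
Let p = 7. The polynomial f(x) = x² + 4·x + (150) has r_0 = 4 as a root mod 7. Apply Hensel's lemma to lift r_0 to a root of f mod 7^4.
r_3 = 1271 (mod 2401)

Hensel: r_{i+1} = r_i − f(r_i)·(f′(r_i))^{-1} mod 7^{i+2}, f′(x) = 2x + 4. Iterate:
  r_0 = 4 (mod 7)
  r_1 = 46 (mod 49)
  r_2 = 242 (mod 343)
  r_3 = 1271 (mod 2401)
Final: r = 1271 satisfies f(r) ≡ 0 mod 7^4.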